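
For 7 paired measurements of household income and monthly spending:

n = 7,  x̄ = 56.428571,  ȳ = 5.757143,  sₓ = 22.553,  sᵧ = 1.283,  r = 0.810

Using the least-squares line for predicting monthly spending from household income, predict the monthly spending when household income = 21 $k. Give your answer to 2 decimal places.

b = r · sᵧ/sₓ = 0.81 · 1.283/22.553 = 0.046079
a = ȳ − b·x̄ = 5.757143 − 0.046079·56.428571 = 3.156945
ŷ(21) = a + b·21 = 3.156945 + 0.046079·21 = 4.124614

4.12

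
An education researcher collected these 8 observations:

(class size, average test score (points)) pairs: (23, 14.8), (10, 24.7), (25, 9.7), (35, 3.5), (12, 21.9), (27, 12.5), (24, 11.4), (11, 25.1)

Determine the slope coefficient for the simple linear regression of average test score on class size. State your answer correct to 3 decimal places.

n = 8, Σx = 167, Σy = 123.6, Σxy = 2102.4, Σx² = 4049
Sxx = Σx² − (Σx)²/n = 4049 − 3486.125 = 562.875
Sxy = Σxy − (Σx)(Σy)/n = 2102.4 − 2580.15 = -477.75
b = Sxy/Sxx = -477.75/562.875 = -0.848767

-0.849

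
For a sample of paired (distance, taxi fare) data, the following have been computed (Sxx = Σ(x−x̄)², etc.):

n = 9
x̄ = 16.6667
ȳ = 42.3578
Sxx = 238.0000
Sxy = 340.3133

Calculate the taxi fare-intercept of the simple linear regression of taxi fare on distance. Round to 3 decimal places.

18.526

b = Sxy/Sxx = 340.3133/238 = 1.429888
a = ȳ − b·x̄ = 42.3578 − 1.429888·16.6667 = 18.526289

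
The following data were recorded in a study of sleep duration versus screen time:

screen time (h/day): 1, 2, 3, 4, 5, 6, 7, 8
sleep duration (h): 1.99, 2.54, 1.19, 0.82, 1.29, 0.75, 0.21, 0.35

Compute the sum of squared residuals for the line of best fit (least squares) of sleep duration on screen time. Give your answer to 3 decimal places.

1.028

n = 8, Σx = 36, Σy = 9.14, Σxy = 29.14, Σx² = 204, Σy² = 14.8934
Sxx = Σx² − (Σx)²/n = 204 − 162 = 42
Sxy = Σxy − (Σx)(Σy)/n = 29.14 − 41.13 = -11.99
Syy = Σy² − (Σy)²/n = 14.8934 − 10.44245 = 4.45095
b = Sxy/Sxx = -11.99/42 = -0.285476
SSE = Syy − b·Sxy = 4.45095 − (-0.285476)·(-11.99) = 1.028090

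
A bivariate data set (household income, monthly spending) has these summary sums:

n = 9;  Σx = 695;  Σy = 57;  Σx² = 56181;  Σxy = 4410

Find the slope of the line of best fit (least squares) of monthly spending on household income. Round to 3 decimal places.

Sxx = Σx² − (Σx)²/n = 56181 − 53669.444444 = 2511.555556
Sxy = Σxy − (Σx)(Σy)/n = 4410 − 4401.666667 = 8.333333
b = Sxy/Sxx = 8.333333/2511.555556 = 0.003318

0.003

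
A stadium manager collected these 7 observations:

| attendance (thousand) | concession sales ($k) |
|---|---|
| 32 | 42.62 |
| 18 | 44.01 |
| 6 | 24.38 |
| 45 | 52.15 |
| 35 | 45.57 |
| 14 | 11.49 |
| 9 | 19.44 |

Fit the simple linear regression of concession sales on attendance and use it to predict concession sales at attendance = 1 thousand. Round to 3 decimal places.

n = 7, Σx = 159, Σy = 239.66, Σxy = 6579.82, Σx² = 4911
Sxx = Σx² − (Σx)²/n = 4911 − 3611.571429 = 1299.428571
Sxy = Σxy − (Σx)(Σy)/n = 6579.82 − 5443.705714 = 1136.114286
b = Sxy/Sxx = 1136.114286/1299.428571 = 0.874318
a = ȳ − b·x̄ = 34.237143 − 0.874318·22.714286 = 14.377625
ŷ(1) = a + b·1 = 14.377625 + 0.874318·1 = 15.251944

15.252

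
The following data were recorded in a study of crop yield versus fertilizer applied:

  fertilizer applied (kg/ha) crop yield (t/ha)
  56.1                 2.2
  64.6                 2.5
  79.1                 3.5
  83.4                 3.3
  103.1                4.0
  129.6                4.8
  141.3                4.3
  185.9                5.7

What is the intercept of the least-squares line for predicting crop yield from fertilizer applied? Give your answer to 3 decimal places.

1.117

n = 8, Σx = 843.1, Σy = 30.3, Σxy = 3538.69, Σx² = 102483.01
Sxx = Σx² − (Σx)²/n = 102483.01 − 88852.20125 = 13630.80875
Sxy = Σxy − (Σx)(Σy)/n = 3538.69 − 3193.24125 = 345.44875
b = Sxy/Sxx = 345.44875/13630.80875 = 0.025343
a = ȳ − b·x̄ = 3.7875 − 0.025343·105.3875 = 1.116640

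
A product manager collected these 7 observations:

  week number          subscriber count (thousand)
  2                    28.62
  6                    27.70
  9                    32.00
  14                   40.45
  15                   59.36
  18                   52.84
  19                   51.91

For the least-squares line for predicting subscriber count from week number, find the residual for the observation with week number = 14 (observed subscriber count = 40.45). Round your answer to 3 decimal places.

n = 7, Σx = 83, Σy = 292.88, Σxy = 3905.55, Σx² = 1227
Sxx = Σx² − (Σx)²/n = 1227 − 984.142857 = 242.857143
Sxy = Σxy − (Σx)(Σy)/n = 3905.55 − 3472.72 = 432.83
b = Sxy/Sxx = 432.83/242.857143 = 1.782241
a = ȳ − b·x̄ = 41.84 − 1.782241·11.857143 = 20.707712
ŷ(14) = 20.707712 + 1.782241·14 = 45.659088
residual = y − ŷ = 40.45 − 45.659088 = -5.209088

-5.209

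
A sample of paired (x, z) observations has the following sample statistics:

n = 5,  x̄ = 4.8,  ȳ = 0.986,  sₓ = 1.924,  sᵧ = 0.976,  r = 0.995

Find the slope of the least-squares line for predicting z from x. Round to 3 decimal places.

0.505

b = r · sᵧ/sₓ = 0.995 · 0.976/1.924 = 0.504740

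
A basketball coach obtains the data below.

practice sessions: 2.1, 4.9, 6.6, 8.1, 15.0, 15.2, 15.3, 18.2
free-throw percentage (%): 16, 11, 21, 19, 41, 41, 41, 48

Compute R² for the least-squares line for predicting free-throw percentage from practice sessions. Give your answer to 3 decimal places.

0.936

n = 8, Σx = 85.4, Σy = 238, Σxy = 3119.1, Σx² = 1158.96, Σy² = 8526
Sxx = Σx² − (Σx)²/n = 1158.96 − 911.645 = 247.315
Sxy = Σxy − (Σx)(Σy)/n = 3119.1 − 2540.65 = 578.45
Syy = Σy² − (Σy)²/n = 8526 − 7080.5 = 1445.5
R² = Sxy²/(Sxx·Syy) = (578.45)²/(247.315·1445.5) = 0.935973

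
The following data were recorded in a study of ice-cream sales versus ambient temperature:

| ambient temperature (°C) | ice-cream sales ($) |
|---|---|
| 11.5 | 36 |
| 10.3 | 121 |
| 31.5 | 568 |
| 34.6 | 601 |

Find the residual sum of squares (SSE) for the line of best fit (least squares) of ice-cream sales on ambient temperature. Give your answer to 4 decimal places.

7001.3890

n = 4, Σx = 87.9, Σy = 1326, Σxy = 40346.9, Σx² = 2427.75, Σy² = 699762
Sxx = Σx² − (Σx)²/n = 2427.75 − 1931.6025 = 496.1475
Sxy = Σxy − (Σx)(Σy)/n = 40346.9 − 29138.85 = 11208.05
Syy = Σy² − (Σy)²/n = 699762 − 439569 = 260193
b = Sxy/Sxx = 11208.05/496.1475 = 22.590157
SSE = Syy − b·Sxy = 260193 − 22.590157·11208.05 = 7001.389032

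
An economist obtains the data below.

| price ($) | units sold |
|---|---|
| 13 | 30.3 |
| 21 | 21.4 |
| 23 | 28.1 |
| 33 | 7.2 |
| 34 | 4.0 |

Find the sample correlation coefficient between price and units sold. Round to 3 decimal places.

-0.932

n = 5, Σx = 124, Σy = 91, Σxy = 1863.2, Σx² = 3384, Σy² = 2233.5
Sxx = Σx² − (Σx)²/n = 3384 − 3075.2 = 308.8
Sxy = Σxy − (Σx)(Σy)/n = 1863.2 − 2256.8 = -393.6
Syy = Σy² − (Σy)²/n = 2233.5 − 1656.2 = 577.3
r = Sxy/√(Sxx·Syy) = -393.6/√(178270.24) = -393.6/422.220606 = -0.932214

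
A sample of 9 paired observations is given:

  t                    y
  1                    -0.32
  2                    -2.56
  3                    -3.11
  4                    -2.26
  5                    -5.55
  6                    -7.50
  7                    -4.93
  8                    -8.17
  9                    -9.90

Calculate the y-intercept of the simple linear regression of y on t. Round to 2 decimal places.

n = 9, Σx = 45, Σy = -44.3, Σxy = -285.53, Σx² = 285
Sxx = Σx² − (Σx)²/n = 285 − 225 = 60
Sxy = Σxy − (Σx)(Σy)/n = -285.53 − (-221.5) = -64.03
b = Sxy/Sxx = -64.03/60 = -1.067167
a = ȳ − b·x̄ = -4.922222 − (-1.067167)·5 = 0.413611

0.41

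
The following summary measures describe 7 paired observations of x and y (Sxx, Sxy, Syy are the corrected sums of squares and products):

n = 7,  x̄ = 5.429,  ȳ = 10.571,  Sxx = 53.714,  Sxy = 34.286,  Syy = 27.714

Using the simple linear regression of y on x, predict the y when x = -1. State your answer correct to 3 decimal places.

6.467

b = Sxy/Sxx = 34.286/53.714 = 0.638307
a = ȳ − b·x̄ = 10.571 − 0.638307·5.429 = 7.105634
ŷ(-1) = a + b·-1 = 7.105634 + 0.638307·(-1) = 6.467327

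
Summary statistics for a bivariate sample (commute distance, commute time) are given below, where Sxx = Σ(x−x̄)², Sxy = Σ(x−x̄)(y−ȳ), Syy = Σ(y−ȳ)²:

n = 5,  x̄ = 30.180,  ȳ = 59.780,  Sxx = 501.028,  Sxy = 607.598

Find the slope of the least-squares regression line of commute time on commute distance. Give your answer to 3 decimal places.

1.213

b = Sxy/Sxx = 607.598/501.028 = 1.212703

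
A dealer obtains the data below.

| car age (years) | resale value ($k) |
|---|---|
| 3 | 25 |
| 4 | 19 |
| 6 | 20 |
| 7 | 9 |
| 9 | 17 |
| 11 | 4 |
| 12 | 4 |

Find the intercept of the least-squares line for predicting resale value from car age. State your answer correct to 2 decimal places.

29.88

n = 7, Σx = 52, Σy = 98, Σxy = 579, Σx² = 456
Sxx = Σx² − (Σx)²/n = 456 − 386.285714 = 69.714286
Sxy = Σxy − (Σx)(Σy)/n = 579 − 728 = -149
b = Sxy/Sxx = -149/69.714286 = -2.137295
a = ȳ − b·x̄ = 14 − (-2.137295)·7.428571 = 29.877049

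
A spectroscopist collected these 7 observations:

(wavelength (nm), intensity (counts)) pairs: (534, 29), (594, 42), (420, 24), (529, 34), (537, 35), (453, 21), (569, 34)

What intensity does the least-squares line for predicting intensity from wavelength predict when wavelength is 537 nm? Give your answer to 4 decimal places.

33.1242

n = 7, Σx = 3636, Σy = 219, Σxy = 116154, Σx² = 1911572
Sxx = Σx² − (Σx)²/n = 1911572 − 1888642.285714 = 22929.714286
Sxy = Σxy − (Σx)(Σy)/n = 116154 − 113754.857143 = 2399.142857
b = Sxy/Sxx = 2399.142857/22929.714286 = 0.104630
a = ȳ − b·x̄ = 31.285714 − 0.104630·519.428571 = -23.062252
ŷ(537) = a + b·537 = -23.062252 + 0.104630·537 = 33.124218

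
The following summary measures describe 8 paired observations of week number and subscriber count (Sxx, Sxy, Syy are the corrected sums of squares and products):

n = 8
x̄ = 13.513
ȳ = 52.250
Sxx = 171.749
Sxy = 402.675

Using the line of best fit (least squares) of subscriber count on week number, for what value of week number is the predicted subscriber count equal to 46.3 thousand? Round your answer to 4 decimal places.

10.9752

b = Sxy/Sxx = 402.675/171.749 = 2.344555
a = ȳ − b·x̄ = 52.25 − 2.344555·13.513 = 20.568026
Set a + b·x = 46.3: x = (46.3 − 20.568026) / 2.344555 = 10.975205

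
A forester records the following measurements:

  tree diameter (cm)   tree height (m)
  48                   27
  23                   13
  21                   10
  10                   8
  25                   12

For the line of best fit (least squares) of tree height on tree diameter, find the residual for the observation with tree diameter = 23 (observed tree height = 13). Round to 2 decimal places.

0.26

n = 5, Σx = 127, Σy = 70, Σxy = 2185, Σx² = 3999
Sxx = Σx² − (Σx)²/n = 3999 − 3225.8 = 773.2
Sxy = Σxy − (Σx)(Σy)/n = 2185 − 1778 = 407
b = Sxy/Sxx = 407/773.2 = 0.526384
a = ȳ − b·x̄ = 14 − 0.526384·25.4 = 0.629850
ŷ(23) = 0.629850 + 0.526384·23 = 12.736679
residual = y − ŷ = 13 − 12.736679 = 0.263321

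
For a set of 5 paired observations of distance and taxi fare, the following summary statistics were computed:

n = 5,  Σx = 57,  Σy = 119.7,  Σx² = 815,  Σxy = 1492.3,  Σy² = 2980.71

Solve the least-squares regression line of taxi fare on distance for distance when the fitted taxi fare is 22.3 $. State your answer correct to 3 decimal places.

Sxx = Σx² − (Σx)²/n = 815 − 649.8 = 165.2
Sxy = Σxy − (Σx)(Σy)/n = 1492.3 − 1364.58 = 127.72
b = Sxy/Sxx = 127.72/165.2 = 0.773123
a = ȳ − b·x̄ = 23.94 − 0.773123·11.4 = 15.126392
Set a + b·x = 22.3: x = (22.3 − 15.126392) / 0.773123 = 9.278735

9.279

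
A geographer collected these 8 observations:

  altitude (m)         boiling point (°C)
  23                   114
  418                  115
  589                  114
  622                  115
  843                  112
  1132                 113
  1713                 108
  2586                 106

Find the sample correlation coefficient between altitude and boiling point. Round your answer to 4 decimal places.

n = 8, Σx = 7926, Σy = 897, Σxy = 870820, Σx² = 12522896, Σy² = 100655
Sxx = Σx² − (Σx)²/n = 12522896 − 7852684.5 = 4670211.5
Sxy = Σxy − (Σx)(Σy)/n = 870820 − 888702.75 = -17882.75
Syy = Σy² − (Σy)²/n = 100655 − 100576.125 = 78.875
r = Sxy/√(Sxx·Syy) = -17882.75/√(368362932.0625) = -17882.75/19192.783333 = -0.931743

-0.9317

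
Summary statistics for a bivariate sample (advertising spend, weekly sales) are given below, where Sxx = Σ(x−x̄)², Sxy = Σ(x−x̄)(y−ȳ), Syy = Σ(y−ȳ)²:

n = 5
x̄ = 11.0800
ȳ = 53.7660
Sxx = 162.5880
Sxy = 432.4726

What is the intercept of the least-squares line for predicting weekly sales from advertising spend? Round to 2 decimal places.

b = Sxy/Sxx = 432.4726/162.588 = 2.659929
a = ȳ − b·x̄ = 53.766 − 2.659929·11.08 = 24.293982

24.29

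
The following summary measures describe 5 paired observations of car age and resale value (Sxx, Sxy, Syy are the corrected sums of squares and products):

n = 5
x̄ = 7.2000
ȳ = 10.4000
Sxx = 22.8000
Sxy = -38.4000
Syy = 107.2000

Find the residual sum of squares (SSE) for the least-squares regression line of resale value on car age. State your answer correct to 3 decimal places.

42.526

b = Sxy/Sxx = -38.4/22.8 = -1.684211
SSE = Syy − b·Sxy = 107.2 − (-1.684211)·(-38.4) = 42.526316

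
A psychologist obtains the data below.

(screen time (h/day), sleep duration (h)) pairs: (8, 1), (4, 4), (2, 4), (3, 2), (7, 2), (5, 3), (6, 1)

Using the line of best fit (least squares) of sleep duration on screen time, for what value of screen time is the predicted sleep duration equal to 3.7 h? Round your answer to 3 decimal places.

n = 7, Σx = 35, Σy = 17, Σxy = 73, Σx² = 203
Sxx = Σx² − (Σx)²/n = 203 − 175 = 28
Sxy = Σxy − (Σx)(Σy)/n = 73 − 85 = -12
b = Sxy/Sxx = -12/28 = -0.428571
a = ȳ − b·x̄ = 2.428571 − (-0.428571)·5 = 4.571429
Set a + b·x = 3.7: x = (3.7 − 4.571429) / (-0.428571) = 2.033333

2.033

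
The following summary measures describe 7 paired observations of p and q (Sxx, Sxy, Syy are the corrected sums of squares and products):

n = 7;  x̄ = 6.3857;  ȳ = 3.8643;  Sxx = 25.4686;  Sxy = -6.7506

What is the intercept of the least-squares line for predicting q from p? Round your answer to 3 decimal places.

b = Sxy/Sxx = -6.7506/25.4686 = -0.265056
a = ȳ − b·x̄ = 3.8643 − (-0.265056)·6.3857 = 5.556867

5.557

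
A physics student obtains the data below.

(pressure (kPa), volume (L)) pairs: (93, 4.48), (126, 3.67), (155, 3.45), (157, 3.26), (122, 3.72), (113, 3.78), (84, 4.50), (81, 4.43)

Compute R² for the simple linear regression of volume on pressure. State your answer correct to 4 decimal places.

0.9278

n = 8, Σx = 931, Σy = 31.29, Σxy = 3543.44, Σx² = 114469, Σy² = 124.0711
Sxx = Σx² − (Σx)²/n = 114469 − 108345.125 = 6123.875
Sxy = Σxy − (Σx)(Σy)/n = 3543.44 − 3641.37375 = -97.93375
Syy = Σy² − (Σy)²/n = 124.0711 − 122.383013 = 1.688087
R² = Sxy²/(Sxx·Syy) = (-97.93375)²/(6123.875·1.688087) = 0.927777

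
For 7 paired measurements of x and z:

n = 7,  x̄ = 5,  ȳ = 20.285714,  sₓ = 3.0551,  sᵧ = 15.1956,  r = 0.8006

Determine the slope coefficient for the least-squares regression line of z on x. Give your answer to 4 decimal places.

3.9821

b = r · sᵧ/sₓ = 0.8006 · 15.1956/3.0551 = 3.982062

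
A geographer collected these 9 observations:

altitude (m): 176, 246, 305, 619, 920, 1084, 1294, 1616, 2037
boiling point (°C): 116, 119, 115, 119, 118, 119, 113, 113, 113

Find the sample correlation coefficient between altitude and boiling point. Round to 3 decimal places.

-0.594

n = 9, Σx = 8297, Σy = 1045, Σxy = 954993, Σx² = 11024395, Σy² = 121395
Sxx = Σx² − (Σx)²/n = 11024395 − 7648912.111111 = 3375482.888889
Sxy = Σxy − (Σx)(Σy)/n = 954993 − 963373.888889 = -8380.888889
Syy = Σy² − (Σy)²/n = 121395 − 121336.111111 = 58.888889
r = Sxy/√(Sxx·Syy) = -8380.888889/√(198778436.790123) = -8380.888889/14098.880693 = -0.594436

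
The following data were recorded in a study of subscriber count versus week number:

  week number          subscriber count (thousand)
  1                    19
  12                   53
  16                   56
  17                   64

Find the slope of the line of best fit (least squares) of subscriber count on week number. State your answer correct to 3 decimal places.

n = 4, Σx = 46, Σy = 192, Σxy = 2639, Σx² = 690
Sxx = Σx² − (Σx)²/n = 690 − 529 = 161
Sxy = Σxy − (Σx)(Σy)/n = 2639 − 2208 = 431
b = Sxy/Sxx = 431/161 = 2.677019

2.677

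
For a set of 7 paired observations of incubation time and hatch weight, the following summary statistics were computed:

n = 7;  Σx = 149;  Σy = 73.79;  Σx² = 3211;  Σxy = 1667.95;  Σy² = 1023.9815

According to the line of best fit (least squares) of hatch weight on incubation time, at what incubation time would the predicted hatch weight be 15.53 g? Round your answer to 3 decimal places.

Sxx = Σx² − (Σx)²/n = 3211 − 3171.571429 = 39.428571
Sxy = Σxy − (Σx)(Σy)/n = 1667.95 − 1570.672857 = 97.277143
b = Sxy/Sxx = 97.277143/39.428571 = 2.467174
a = ȳ − b·x̄ = 10.541429 − 2.467174·21.285714 = -41.974130
Set a + b·x = 15.53: x = (15.53 − (-41.974130)) / 2.467174 = 23.307692

23.308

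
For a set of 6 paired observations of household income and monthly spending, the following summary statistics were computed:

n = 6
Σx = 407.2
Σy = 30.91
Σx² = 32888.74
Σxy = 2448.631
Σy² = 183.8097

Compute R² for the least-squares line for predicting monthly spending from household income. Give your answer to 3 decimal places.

0.954

Sxx = Σx² − (Σx)²/n = 32888.74 − 27635.306667 = 5253.433333
Sxy = Σxy − (Σx)(Σy)/n = 2448.631 − 2097.758667 = 350.872333
Syy = Σy² − (Σy)²/n = 183.8097 − 159.238017 = 24.571683
R² = Sxy²/(Sxx·Syy) = (350.872333)²/(5253.433333·24.571683) = 0.953718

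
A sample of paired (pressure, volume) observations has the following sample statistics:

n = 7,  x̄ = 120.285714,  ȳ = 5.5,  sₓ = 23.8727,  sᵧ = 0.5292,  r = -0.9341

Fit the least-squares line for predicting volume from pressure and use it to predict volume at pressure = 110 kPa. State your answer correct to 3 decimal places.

5.713

b = r · sᵧ/sₓ = -0.9341 · 0.5292/23.8727 = -0.020707
a = ȳ − b·x̄ = 5.5 − (-0.020707)·120.285714 = 7.990725
ŷ(110) = a + b·110 = 7.990725 + (-0.020707)·110 = 5.712984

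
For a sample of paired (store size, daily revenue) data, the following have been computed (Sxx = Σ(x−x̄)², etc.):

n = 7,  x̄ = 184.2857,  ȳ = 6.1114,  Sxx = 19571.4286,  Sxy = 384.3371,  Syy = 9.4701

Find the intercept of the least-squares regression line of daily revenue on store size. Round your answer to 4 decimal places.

b = Sxy/Sxx = 384.3371/19571.4286 = 0.019638
a = ȳ − b·x̄ = 6.1114 − 0.019638·184.2857 = 2.492460

2.4925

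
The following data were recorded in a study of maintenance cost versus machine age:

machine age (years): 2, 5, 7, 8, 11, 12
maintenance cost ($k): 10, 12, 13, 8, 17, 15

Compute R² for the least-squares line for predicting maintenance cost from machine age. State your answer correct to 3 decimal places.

0.420

n = 6, Σx = 45, Σy = 75, Σxy = 602, Σx² = 407, Σy² = 991
Sxx = Σx² − (Σx)²/n = 407 − 337.5 = 69.5
Sxy = Σxy − (Σx)(Σy)/n = 602 − 562.5 = 39.5
Syy = Σy² − (Σy)²/n = 991 − 937.5 = 53.5
R² = Sxy²/(Sxx·Syy) = (39.5)²/(69.5·53.5) = 0.419619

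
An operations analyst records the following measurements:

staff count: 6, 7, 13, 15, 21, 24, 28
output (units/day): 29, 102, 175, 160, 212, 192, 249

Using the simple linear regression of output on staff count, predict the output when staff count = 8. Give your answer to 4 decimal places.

n = 7, Σx = 114, Σy = 1119, Σxy = 21595, Σx² = 2280
Sxx = Σx² − (Σx)²/n = 2280 − 1856.571429 = 423.428571
Sxy = Σxy − (Σx)(Σy)/n = 21595 − 18223.714286 = 3371.285714
b = Sxy/Sxx = 3371.285714/423.428571 = 7.961876
a = ȳ − b·x̄ = 159.857143 − 7.961876·16.285714 = 30.192308
ŷ(8) = a + b·8 = 30.192308 + 7.961876·8 = 93.887314

93.8873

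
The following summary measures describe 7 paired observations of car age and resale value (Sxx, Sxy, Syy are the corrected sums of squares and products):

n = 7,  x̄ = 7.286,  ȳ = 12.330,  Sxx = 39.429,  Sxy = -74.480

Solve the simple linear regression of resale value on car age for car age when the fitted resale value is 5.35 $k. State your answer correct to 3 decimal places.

10.981

b = Sxy/Sxx = -74.48/39.429 = -1.888965
a = ȳ − b·x̄ = 12.33 − (-1.888965)·7.286 = 26.092999
Set a + b·x = 5.35: x = (5.35 − 26.092999) / (-1.888965) = 10.981145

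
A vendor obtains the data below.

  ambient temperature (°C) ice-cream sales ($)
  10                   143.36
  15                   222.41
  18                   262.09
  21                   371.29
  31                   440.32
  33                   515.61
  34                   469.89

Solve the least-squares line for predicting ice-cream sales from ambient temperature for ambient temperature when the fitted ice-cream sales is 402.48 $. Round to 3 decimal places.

n = 7, Σx = 162, Σy = 2424.97, Σxy = 63925.77, Σx² = 4296
Sxx = Σx² − (Σx)²/n = 4296 − 3749.142857 = 546.857143
Sxy = Σxy − (Σx)(Σy)/n = 63925.77 − 56120.734286 = 7805.035714
b = Sxy/Sxx = 7805.035714/546.857143 = 14.272531
a = ȳ − b·x̄ = 346.424286 − 14.272531·23.142857 = 16.117132
Set a + b·x = 402.48: x = (402.48 − 16.117132) / 14.272531 = 27.070381

27.070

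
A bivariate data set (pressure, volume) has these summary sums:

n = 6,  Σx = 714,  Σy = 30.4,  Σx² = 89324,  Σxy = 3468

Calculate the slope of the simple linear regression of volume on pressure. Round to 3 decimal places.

-0.034

Sxx = Σx² − (Σx)²/n = 89324 − 84966 = 4358
Sxy = Σxy − (Σx)(Σy)/n = 3468 − 3617.6 = -149.6
b = Sxy/Sxx = -149.6/4358 = -0.034328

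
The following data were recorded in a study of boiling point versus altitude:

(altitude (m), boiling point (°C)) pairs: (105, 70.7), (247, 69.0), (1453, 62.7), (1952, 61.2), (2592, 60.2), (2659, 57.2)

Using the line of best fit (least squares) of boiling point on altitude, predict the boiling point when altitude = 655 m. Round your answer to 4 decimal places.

67.4005

n = 6, Σx = 9008, Σy = 381, Σxy = 543165.2, Σx² = 19782292
Sxx = Σx² − (Σx)²/n = 19782292 − 13524010.666667 = 6258281.333333
Sxy = Σxy − (Σx)(Σy)/n = 543165.2 − 572008 = -28842.8
b = Sxy/Sxx = -28842.8/6258281.333333 = -0.004609
a = ȳ − b·x̄ = 63.5 − (-0.004609)·1501.333333 = 70.419257
ŷ(655) = a + b·655 = 70.419257 + (-0.004609)·655 = 67.400531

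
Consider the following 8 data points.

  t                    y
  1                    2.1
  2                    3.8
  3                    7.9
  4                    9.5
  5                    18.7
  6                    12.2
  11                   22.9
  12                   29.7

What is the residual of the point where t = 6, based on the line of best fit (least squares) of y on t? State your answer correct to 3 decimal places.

n = 8, Σx = 44, Σy = 106.8, Σxy = 846.4, Σx² = 356
Sxx = Σx² − (Σx)²/n = 356 − 242 = 114
Sxy = Σxy − (Σx)(Σy)/n = 846.4 − 587.4 = 259
b = Sxy/Sxx = 259/114 = 2.271930
a = ȳ − b·x̄ = 13.35 − 2.271930·5.5 = 0.854386
ŷ(6) = 0.854386 + 2.271930·6 = 14.485965
residual = y − ŷ = 12.2 − 14.485965 = -2.285965

-2.286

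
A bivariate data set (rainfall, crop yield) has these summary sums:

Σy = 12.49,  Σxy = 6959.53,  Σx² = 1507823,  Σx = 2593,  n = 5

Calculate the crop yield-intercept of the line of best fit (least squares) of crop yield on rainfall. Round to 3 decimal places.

0.965

Sxx = Σx² − (Σx)²/n = 1507823 − 1344729.8 = 163093.2
Sxy = Σxy − (Σx)(Σy)/n = 6959.53 − 6477.314 = 482.216
b = Sxy/Sxx = 482.216/163093.2 = 0.002957
a = ȳ − b·x̄ = 2.498 − 0.002957·518.6 = 0.964661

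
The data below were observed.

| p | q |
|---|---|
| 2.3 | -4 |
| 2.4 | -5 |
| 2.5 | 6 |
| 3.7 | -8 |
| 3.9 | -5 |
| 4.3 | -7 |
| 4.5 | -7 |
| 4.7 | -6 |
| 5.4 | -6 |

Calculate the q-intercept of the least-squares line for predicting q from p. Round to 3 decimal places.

2.908

n = 9, Σx = 33.7, Σy = -42, Σxy = -177.5, Σx² = 136.19
Sxx = Σx² − (Σx)²/n = 136.19 − 126.187778 = 10.002222
Sxy = Σxy − (Σx)(Σy)/n = -177.5 − (-157.266667) = -20.233333
b = Sxy/Sxx = -20.233333/10.002222 = -2.022884
a = ȳ − b·x̄ = -4.666667 − (-2.022884)·3.744444 = 2.907909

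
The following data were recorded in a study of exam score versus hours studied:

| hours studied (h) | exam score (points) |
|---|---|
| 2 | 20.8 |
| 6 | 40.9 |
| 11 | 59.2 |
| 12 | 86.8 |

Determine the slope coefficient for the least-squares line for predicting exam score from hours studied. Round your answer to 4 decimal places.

n = 4, Σx = 31, Σy = 207.7, Σxy = 1979.8, Σx² = 305
Sxx = Σx² − (Σx)²/n = 305 − 240.25 = 64.75
Sxy = Σxy − (Σx)(Σy)/n = 1979.8 − 1609.675 = 370.125
b = Sxy/Sxx = 370.125/64.75 = 5.716216

5.7162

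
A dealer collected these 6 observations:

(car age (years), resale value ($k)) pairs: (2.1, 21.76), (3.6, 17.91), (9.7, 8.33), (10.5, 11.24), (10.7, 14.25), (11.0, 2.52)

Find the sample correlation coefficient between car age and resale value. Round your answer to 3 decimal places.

n = 6, Σx = 47.6, Σy = 76.01, Σxy = 489.188, Σx² = 457.2, Σy² = 1199.4051
Sxx = Σx² − (Σx)²/n = 457.2 − 377.626667 = 79.573333
Sxy = Σxy − (Σx)(Σy)/n = 489.188 − 603.012667 = -113.824667
Syy = Σy² − (Σy)²/n = 1199.4051 − 962.920017 = 236.485083
r = Sxy/√(Sxx·Syy) = -113.824667/√(18817.906364) = -113.824667/137.178374 = -0.829757

-0.830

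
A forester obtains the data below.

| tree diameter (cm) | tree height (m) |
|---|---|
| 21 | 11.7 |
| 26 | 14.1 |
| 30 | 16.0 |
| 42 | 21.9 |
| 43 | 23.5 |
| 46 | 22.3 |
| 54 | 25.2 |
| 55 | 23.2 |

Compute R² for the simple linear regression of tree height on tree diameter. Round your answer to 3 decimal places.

n = 8, Σx = 317, Σy = 157.9, Σxy = 6685.2, Σx² = 13687, Σy² = 3294.13
Sxx = Σx² − (Σx)²/n = 13687 − 12561.125 = 1125.875
Sxy = Σxy − (Σx)(Σy)/n = 6685.2 − 6256.7875 = 428.4125
Syy = Σy² − (Σy)²/n = 3294.13 − 3116.55125 = 177.57875
R² = Sxy²/(Sxx·Syy) = (428.4125)²/(1125.875·177.57875) = 0.918001

0.918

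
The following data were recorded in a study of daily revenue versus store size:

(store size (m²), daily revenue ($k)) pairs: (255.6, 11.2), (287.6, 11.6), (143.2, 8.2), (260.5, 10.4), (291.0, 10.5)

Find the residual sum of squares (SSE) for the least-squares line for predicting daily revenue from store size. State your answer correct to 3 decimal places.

1.236

n = 5, Σx = 1237.9, Σy = 51.9, Σxy = 13137.82, Σx² = 321092.61, Σy² = 545.65
Sxx = Σx² − (Σx)²/n = 321092.61 − 306479.282 = 14613.328
Sxy = Σxy − (Σx)(Σy)/n = 13137.82 − 12849.402 = 288.418
Syy = Σy² − (Σy)²/n = 545.65 − 538.722 = 6.928
b = Sxy/Sxx = 288.418/14613.328 = 0.019737
SSE = Syy − b·Sxy = 6.928 − 0.019737·288.418 = 1.235598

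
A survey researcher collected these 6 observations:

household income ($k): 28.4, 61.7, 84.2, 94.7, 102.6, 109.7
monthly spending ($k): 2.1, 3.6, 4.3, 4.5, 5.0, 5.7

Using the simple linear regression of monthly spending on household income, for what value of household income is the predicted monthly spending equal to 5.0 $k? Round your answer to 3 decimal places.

100.019

n = 6, Σx = 481.3, Σy = 25.2, Σxy = 2208.26, Σx² = 43232.03
Sxx = Σx² − (Σx)²/n = 43232.03 − 38608.281667 = 4623.748333
Sxy = Σxy − (Σx)(Σy)/n = 2208.26 − 2021.46 = 186.8
b = Sxy/Sxx = 186.8/4623.748333 = 0.040400
a = ȳ − b·x̄ = 4.2 − 0.040400·80.216667 = 0.959237
Set a + b·x = 5.0: x = (5.0 − 0.959237) / 0.040400 = 100.018587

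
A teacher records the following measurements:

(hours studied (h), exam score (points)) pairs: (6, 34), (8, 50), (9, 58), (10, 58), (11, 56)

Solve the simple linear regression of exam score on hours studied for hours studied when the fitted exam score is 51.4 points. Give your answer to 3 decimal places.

n = 5, Σx = 44, Σy = 256, Σxy = 2322, Σx² = 402
Sxx = Σx² − (Σx)²/n = 402 − 387.2 = 14.8
Sxy = Σxy − (Σx)(Σy)/n = 2322 − 2252.8 = 69.2
b = Sxy/Sxx = 69.2/14.8 = 4.675676
a = ȳ − b·x̄ = 51.2 − 4.675676·8.8 = 10.054054
Set a + b·x = 51.4: x = (51.4 − 10.054054) / 4.675676 = 8.842775

8.843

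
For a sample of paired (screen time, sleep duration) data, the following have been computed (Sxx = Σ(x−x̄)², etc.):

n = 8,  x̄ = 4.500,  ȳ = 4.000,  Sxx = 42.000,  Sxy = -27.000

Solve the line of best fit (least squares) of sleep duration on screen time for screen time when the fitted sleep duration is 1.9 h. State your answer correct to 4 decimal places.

7.7667

b = Sxy/Sxx = -27/42 = -0.642857
a = ȳ − b·x̄ = 4 − (-0.642857)·4.5 = 6.892857
Set a + b·x = 1.9: x = (1.9 − 6.892857) / (-0.642857) = 7.766667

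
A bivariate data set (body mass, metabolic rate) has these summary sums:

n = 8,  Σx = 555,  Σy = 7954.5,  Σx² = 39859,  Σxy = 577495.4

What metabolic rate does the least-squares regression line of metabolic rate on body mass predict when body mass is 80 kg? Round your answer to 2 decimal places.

Sxx = Σx² − (Σx)²/n = 39859 − 38503.125 = 1355.875
Sxy = Σxy − (Σx)(Σy)/n = 577495.4 − 551843.4375 = 25651.9625
b = Sxy/Sxx = 25651.9625/1355.875 = 18.919120
a = ȳ − b·x̄ = 994.3125 − 18.919120·69.375 = -318.201484
ŷ(80) = a + b·80 = -318.201484 + 18.919120·80 = 1195.328155

1195.33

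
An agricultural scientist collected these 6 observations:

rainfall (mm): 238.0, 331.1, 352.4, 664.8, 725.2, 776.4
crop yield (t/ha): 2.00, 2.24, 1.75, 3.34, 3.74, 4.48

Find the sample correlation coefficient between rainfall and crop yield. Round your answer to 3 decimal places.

0.953

n = 6, Σx = 3087.9, Σy = 17.55, Σxy = 10245.316, Σx² = 1861128.01, Σy² = 57.2937
Sxx = Σx² − (Σx)²/n = 1861128.01 − 1589187.735 = 271940.275
Sxy = Σxy − (Σx)(Σy)/n = 10245.316 − 9032.1075 = 1213.2085
Syy = Σy² − (Σy)²/n = 57.2937 − 51.33375 = 5.95995
r = Sxy/√(Sxx·Syy) = 1213.2085/√(1620750.441986) = 1213.2085/1273.086973 = 0.952966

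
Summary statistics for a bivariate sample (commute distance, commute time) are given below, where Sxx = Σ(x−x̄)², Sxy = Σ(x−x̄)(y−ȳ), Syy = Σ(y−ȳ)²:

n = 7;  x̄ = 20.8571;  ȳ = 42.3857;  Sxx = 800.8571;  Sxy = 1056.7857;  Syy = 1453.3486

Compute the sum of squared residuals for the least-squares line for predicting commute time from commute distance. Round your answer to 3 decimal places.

58.848

b = Sxy/Sxx = 1056.7857/800.8571 = 1.319568
SSE = Syy − b·Sxy = 1453.3486 − 1.319568·1056.7857 = 58.847614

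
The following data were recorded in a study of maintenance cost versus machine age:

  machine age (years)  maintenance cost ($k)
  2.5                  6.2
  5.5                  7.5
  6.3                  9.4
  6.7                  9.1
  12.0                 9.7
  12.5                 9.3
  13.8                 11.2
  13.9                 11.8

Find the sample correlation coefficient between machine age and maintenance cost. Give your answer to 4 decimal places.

0.8846

n = 8, Σx = 73.2, Σy = 74.2, Σxy = 728.17, Σx² = 804.98, Σy² = 711.12
Sxx = Σx² − (Σx)²/n = 804.98 − 669.78 = 135.2
Sxy = Σxy − (Σx)(Σy)/n = 728.17 − 678.93 = 49.24
Syy = Σy² − (Σy)²/n = 711.12 − 688.205 = 22.915
r = Sxy/√(Sxx·Syy) = 49.24/√(3098.108) = 49.24/55.660650 = 0.884647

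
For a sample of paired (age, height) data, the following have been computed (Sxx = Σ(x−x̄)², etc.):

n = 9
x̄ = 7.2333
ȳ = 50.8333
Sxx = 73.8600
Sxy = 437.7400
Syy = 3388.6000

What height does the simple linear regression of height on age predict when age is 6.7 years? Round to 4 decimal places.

47.6726

b = Sxy/Sxx = 437.74/73.86 = 5.926618
a = ȳ − b·x̄ = 50.8333 − 5.926618·7.2333 = 7.964295
ŷ(6.7) = a + b·6.7 = 7.964295 + 5.926618·6.7 = 47.672635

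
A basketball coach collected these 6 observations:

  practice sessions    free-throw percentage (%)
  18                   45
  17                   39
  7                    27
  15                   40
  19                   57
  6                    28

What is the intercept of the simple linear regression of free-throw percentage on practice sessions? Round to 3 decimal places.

n = 6, Σx = 82, Σy = 236, Σxy = 3513, Σx² = 1284
Sxx = Σx² − (Σx)²/n = 1284 − 1120.666667 = 163.333333
Sxy = Σxy − (Σx)(Σy)/n = 3513 − 3225.333333 = 287.666667
b = Sxy/Sxx = 287.666667/163.333333 = 1.761224
a = ȳ − b·x̄ = 39.333333 − 1.761224·13.666667 = 15.263265

15.263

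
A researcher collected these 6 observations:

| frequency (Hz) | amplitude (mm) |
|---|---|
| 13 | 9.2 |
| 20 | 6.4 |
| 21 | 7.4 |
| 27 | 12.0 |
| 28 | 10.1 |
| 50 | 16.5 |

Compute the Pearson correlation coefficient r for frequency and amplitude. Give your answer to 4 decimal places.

n = 6, Σx = 159, Σy = 61.6, Σxy = 1834.8, Σx² = 5023, Σy² = 698.62
Sxx = Σx² − (Σx)²/n = 5023 − 4213.5 = 809.5
Sxy = Σxy − (Σx)(Σy)/n = 1834.8 − 1632.4 = 202.4
Syy = Σy² − (Σy)²/n = 698.62 − 632.426667 = 66.193333
r = Sxy/√(Sxx·Syy) = 202.4/√(53583.503333) = 202.4/231.481108 = 0.874369

0.8744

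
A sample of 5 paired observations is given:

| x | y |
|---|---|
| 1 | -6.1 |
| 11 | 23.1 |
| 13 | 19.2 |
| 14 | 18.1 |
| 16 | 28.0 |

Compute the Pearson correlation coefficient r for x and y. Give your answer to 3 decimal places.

0.947

n = 5, Σx = 55, Σy = 82.3, Σxy = 1199, Σx² = 743, Σy² = 2051.07
Sxx = Σx² − (Σx)²/n = 743 − 605 = 138
Sxy = Σxy − (Σx)(Σy)/n = 1199 − 905.3 = 293.7
Syy = Σy² − (Σy)²/n = 2051.07 − 1354.658 = 696.412
r = Sxy/√(Sxx·Syy) = 293.7/√(96104.856) = 293.7/310.007832 = 0.947395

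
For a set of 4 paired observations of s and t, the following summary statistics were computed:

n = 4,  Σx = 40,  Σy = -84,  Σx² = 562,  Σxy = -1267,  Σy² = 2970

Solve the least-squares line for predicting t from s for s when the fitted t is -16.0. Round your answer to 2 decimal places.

8.10

Sxx = Σx² − (Σx)²/n = 562 − 400 = 162
Sxy = Σxy − (Σx)(Σy)/n = -1267 − (-840) = -427
b = Sxy/Sxx = -427/162 = -2.635802
a = ȳ − b·x̄ = -21 − (-2.635802)·10 = 5.358025
Set a + b·x = -16.0: x = (-16.0 − 5.358025) / (-2.635802) = 8.103044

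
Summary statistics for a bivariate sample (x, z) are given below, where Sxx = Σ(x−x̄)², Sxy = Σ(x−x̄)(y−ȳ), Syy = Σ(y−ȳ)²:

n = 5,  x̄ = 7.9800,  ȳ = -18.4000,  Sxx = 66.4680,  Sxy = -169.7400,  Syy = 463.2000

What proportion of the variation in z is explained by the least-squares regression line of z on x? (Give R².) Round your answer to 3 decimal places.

R² = Sxy²/(Sxx·Syy) = (-169.74)²/(66.468·463.2) = 0.935809

0.936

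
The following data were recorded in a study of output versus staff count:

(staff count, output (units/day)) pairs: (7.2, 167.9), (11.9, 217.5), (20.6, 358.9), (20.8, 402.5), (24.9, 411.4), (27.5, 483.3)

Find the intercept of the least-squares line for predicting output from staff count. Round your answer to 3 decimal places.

48.774

n = 6, Σx = 112.9, Σy = 2041.5, Σxy = 43097.08, Σx² = 2426.71
Sxx = Σx² − (Σx)²/n = 2426.71 − 2124.401667 = 302.308333
Sxy = Σxy − (Σx)(Σy)/n = 43097.08 − 38414.225 = 4682.855
b = Sxy/Sxx = 4682.855/302.308333 = 15.490327
a = ȳ − b·x̄ = 340.25 − 15.490327·18.816667 = 48.773676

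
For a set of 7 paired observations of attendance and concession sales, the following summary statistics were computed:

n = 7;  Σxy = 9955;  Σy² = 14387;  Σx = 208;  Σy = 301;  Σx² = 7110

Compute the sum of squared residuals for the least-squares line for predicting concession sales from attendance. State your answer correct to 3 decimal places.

Sxx = Σx² − (Σx)²/n = 7110 − 6180.571429 = 929.428571
Sxy = Σxy − (Σx)(Σy)/n = 9955 − 8944 = 1011
Syy = Σy² − (Σy)²/n = 14387 − 12943 = 1444
b = Sxy/Sxx = 1011/929.428571 = 1.087765
SSE = Syy − b·Sxy = 1444 − 1.087765·1011 = 344.269444

344.269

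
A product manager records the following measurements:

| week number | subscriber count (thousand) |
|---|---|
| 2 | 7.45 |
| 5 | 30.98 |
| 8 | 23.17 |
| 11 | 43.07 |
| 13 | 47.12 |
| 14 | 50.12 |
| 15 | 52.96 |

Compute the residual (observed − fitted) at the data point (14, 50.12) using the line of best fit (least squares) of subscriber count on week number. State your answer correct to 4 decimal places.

n = 7, Σx = 68, Σy = 254.87, Σxy = 2937.57, Σx² = 804
Sxx = Σx² − (Σx)²/n = 804 − 660.571429 = 143.428571
Sxy = Σxy − (Σx)(Σy)/n = 2937.57 − 2475.88 = 461.69
b = Sxy/Sxx = 461.69/143.428571 = 3.218954
a = ȳ − b·x̄ = 36.41 − 3.218954·9.714286 = 5.140159
ŷ(14) = 5.140159 + 3.218954·14 = 50.205518
residual = y − ŷ = 50.12 − 50.205518 = -0.085518

-0.0855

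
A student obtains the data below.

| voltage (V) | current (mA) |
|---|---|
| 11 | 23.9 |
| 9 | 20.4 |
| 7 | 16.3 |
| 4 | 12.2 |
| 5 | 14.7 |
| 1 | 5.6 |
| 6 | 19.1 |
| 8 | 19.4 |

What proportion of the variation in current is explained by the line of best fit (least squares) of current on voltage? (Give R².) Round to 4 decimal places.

n = 8, Σx = 51, Σy = 131.6, Σxy = 958.3, Σx² = 393, Σy² = 2390.52
Sxx = Σx² − (Σx)²/n = 393 − 325.125 = 67.875
Sxy = Σxy − (Σx)(Σy)/n = 958.3 − 838.95 = 119.35
Syy = Σy² − (Σy)²/n = 2390.52 − 2164.82 = 225.7
R² = Sxy²/(Sxx·Syy) = (119.35)²/(67.875·225.7) = 0.929830

0.9298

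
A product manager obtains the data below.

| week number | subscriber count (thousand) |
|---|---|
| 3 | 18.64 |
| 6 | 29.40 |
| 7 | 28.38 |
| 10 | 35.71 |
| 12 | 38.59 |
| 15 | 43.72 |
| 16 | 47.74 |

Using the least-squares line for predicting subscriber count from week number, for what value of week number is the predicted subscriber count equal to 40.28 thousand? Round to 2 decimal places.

n = 7, Σx = 69, Σy = 242.18, Σxy = 2670.8, Σx² = 819
Sxx = Σx² − (Σx)²/n = 819 − 680.142857 = 138.857143
Sxy = Σxy − (Σx)(Σy)/n = 2670.8 − 2387.202857 = 283.597143
b = Sxy/Sxx = 283.597143/138.857143 = 2.042366
a = ȳ − b·x̄ = 34.597143 − 2.042366·9.857143 = 14.465247
Set a + b·x = 40.28: x = (40.28 − 14.465247) / 2.042366 = 12.639630

12.64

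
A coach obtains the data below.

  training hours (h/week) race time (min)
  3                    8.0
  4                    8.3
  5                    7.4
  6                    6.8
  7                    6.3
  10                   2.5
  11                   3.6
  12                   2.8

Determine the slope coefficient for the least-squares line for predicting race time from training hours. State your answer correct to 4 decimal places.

n = 8, Σx = 58, Σy = 45.7, Σxy = 277.3, Σx² = 500
Sxx = Σx² − (Σx)²/n = 500 − 420.5 = 79.5
Sxy = Σxy − (Σx)(Σy)/n = 277.3 − 331.325 = -54.025
b = Sxy/Sxx = -54.025/79.5 = -0.679560

-0.6796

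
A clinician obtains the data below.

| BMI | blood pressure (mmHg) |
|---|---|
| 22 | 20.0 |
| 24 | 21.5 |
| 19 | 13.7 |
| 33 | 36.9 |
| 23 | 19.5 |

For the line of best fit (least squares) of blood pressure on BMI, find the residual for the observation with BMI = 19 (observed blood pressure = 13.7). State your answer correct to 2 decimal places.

n = 5, Σx = 121, Σy = 111.6, Σxy = 2882.5, Σx² = 3039
Sxx = Σx² − (Σx)²/n = 3039 − 2928.2 = 110.8
Sxy = Σxy − (Σx)(Σy)/n = 2882.5 − 2700.72 = 181.78
b = Sxy/Sxx = 181.78/110.8 = 1.640614
a = ȳ − b·x̄ = 22.32 − 1.640614·24.2 = -17.382852
ŷ(19) = -17.382852 + 1.640614·19 = 13.788809
residual = y − ŷ = 13.7 − 13.788809 = -0.088809

-0.09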